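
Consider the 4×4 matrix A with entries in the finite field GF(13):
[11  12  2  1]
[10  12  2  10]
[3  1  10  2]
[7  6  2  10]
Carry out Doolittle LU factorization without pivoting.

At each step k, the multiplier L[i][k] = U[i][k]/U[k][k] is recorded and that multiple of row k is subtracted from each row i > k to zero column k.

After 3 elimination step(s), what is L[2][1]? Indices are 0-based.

[col 0] pivot 11
  R1 -= 8*R0 → (0, 7, 12, 2)  (L[1][0] := 8)
  R2 -= 5*R0 → (0, 6, 0, 10)  (L[2][0] := 5)
  R3 -= 3*R0 → (0, 9, 9, 7)  (L[3][0] := 3)
[col 1] pivot 7
  R2 -= 12*R1 → (0, 0, 12, 12)  (L[2][1] := 12)
  R3 -= 5*R1 → (0, 0, 1, 10)  (L[3][1] := 5)
[col 2] pivot 12
  R3 -= 12*R2 → (0, 0, 0, 9)  (L[3][2] := 12)

L[2][1] = 12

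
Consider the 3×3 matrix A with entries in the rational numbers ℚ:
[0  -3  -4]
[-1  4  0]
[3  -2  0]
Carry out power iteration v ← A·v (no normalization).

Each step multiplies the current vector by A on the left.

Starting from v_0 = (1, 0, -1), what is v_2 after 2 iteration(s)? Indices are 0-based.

v_0 = (1, 0, -1).
v_1 = A·v_0 = (4, -1, 3).
v_2 = A·v_1 = (-9, -8, 14).

v_2 = (-9, -8, 14)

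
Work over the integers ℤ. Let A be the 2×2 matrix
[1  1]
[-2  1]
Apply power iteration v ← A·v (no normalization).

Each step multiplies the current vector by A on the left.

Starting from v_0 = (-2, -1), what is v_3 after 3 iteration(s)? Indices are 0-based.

v_3 = (9, 9)

v_0 = (-2, -1).
v_1 = A·v_0 = (-3, 3).
v_2 = A·v_1 = (0, 9).
v_3 = A·v_2 = (9, 9).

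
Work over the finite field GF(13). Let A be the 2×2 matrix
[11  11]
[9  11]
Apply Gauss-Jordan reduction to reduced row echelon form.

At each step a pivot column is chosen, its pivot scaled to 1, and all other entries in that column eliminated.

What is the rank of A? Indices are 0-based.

rank = 2

[1] R0 /= 11  ⇒  (1, 1)
     R1 -= 9·R0  ⇒  (0, 2)
[2] R1 /= 2  ⇒  (0, 1)
     R0 -= 1·R1  ⇒  (1, 0)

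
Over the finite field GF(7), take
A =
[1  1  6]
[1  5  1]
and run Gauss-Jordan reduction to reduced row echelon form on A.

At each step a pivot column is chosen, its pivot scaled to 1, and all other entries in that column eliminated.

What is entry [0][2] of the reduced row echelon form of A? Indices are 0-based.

M[0][2] = 2

step 1: normalize row 0 (÷1) = (1, 1, 6)
  row 1: subtract 1×row0 = (0, 4, 2)
step 2: normalize row 1 (÷4) = (0, 1, 4)
  row 0: subtract 1×row1 = (1, 0, 2)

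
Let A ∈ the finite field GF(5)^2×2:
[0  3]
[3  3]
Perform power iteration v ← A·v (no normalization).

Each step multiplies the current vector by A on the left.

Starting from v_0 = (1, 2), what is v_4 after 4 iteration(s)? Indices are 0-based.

v_0 = (1, 2).
v_1 = A·v_0 = (1, 4).
v_2 = A·v_1 = (2, 0).
v_3 = A·v_2 = (0, 1).
v_4 = A·v_3 = (3, 3).

v_4 = (3, 3)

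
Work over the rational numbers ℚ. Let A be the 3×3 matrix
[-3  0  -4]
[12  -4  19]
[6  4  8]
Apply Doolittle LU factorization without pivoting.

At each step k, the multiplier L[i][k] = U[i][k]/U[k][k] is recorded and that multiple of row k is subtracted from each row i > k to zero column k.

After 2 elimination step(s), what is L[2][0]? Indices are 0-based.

k=0: U[0][0]=-3
  eliminate (1,0): mult=-4, new row 1: (0, -4, 3); set L[1][0]=-4
  eliminate (2,0): mult=-2, new row 2: (0, 4, 0); set L[2][0]=-2
k=1: U[1][1]=-4
  eliminate (2,1): mult=-1, new row 2: (0, 0, 3); set L[2][1]=-1

L[2][0] = -2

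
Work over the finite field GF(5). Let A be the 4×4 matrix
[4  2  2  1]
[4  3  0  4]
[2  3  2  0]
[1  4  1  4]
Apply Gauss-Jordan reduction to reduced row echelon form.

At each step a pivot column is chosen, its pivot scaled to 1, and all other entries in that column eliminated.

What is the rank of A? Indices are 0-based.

[1] R0 /= 4  ⇒  (1, 3, 3, 4)
     R1 -= 4·R0  ⇒  (0, 1, 3, 3)
     R2 -= 2·R0  ⇒  (0, 2, 1, 2)
     R3 -= 1·R0  ⇒  (0, 1, 3, 0)
[2] R1 /= 1  ⇒  (0, 1, 3, 3)
     R0 -= 3·R1  ⇒  (1, 0, 4, 0)
     R2 -= 2·R1  ⇒  (0, 0, 0, 1)
     R3 -= 1·R1  ⇒  (0, 0, 0, 2)
column 2 empty below row 2
[3] R2 /= 1  ⇒  (0, 0, 0, 1)
     R1 -= 3·R2  ⇒  (0, 1, 3, 0)
     R3 -= 2·R2  ⇒  (0, 0, 0, 0)

rank = 3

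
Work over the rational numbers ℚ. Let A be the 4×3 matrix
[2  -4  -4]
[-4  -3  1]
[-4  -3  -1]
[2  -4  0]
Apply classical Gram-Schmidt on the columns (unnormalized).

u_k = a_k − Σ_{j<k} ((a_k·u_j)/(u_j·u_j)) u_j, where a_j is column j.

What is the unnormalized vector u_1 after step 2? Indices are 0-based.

Step 1: u_0 = a_0 = (2, -4, -4, 2).
Step 2: u_1 = a_1 − (1/5)·u_0 = (-22/5, -11/5, -11/5, -22/5).

u_1 = (-22/5, -11/5, -11/5, -22/5)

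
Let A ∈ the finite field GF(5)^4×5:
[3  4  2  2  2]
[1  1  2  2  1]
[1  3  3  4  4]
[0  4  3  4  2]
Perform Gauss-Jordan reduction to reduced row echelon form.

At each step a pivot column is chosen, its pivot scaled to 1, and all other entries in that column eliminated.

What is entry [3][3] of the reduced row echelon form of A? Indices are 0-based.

step 1: normalize row 0 (÷3) = (1, 3, 4, 4, 4)
  row 1: subtract 1×row0 = (0, 3, 3, 3, 2)
  row 2: subtract 1×row0 = (0, 0, 4, 0, 0)
step 2: normalize row 1 (÷3) = (0, 1, 1, 1, 4)
  row 0: subtract 3×row1 = (1, 0, 1, 1, 2)
  row 3: subtract 4×row1 = (0, 0, 4, 0, 1)
step 3: normalize row 2 (÷4) = (0, 0, 1, 0, 0)
  row 0: subtract 1×row2 = (1, 0, 0, 1, 2)
  row 1: subtract 1×row2 = (0, 1, 0, 1, 4)
  row 3: subtract 4×row2 = (0, 0, 0, 0, 1)
skip col 3 (zero from row 3)
step 4: normalize row 3 (÷1) = (0, 0, 0, 0, 1)
  row 0: subtract 2×row3 = (1, 0, 0, 1, 0)
  row 1: subtract 4×row3 = (0, 1, 0, 1, 0)

M[3][3] = 0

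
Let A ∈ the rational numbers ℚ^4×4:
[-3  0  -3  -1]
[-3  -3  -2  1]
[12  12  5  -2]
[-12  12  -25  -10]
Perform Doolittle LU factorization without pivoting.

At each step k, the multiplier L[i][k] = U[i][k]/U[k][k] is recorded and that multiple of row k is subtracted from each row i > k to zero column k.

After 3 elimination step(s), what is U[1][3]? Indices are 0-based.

Step 1: pivot at (0,0) is -3.
  row1 ← row1 − (1)·row0  ⇒  L[1][0]=1, U row1=(0, -3, 1, 2)
  row2 ← row2 − (-4)·row0  ⇒  L[2][0]=-4, U row2=(0, 12, -7, -6)
  row3 ← row3 − (4)·row0  ⇒  L[3][0]=4, U row3=(0, 12, -13, -6)
Step 2: pivot at (1,1) is -3.
  row2 ← row2 − (-4)·row1  ⇒  L[2][1]=-4, U row2=(0, 0, -3, 2)
  row3 ← row3 − (-4)·row1  ⇒  L[3][1]=-4, U row3=(0, 0, -9, 2)
Step 3: pivot at (2,2) is -3.
  row3 ← row3 − (3)·row2  ⇒  L[3][2]=3, U row3=(0, 0, 0, -4)

U[1][3] = 2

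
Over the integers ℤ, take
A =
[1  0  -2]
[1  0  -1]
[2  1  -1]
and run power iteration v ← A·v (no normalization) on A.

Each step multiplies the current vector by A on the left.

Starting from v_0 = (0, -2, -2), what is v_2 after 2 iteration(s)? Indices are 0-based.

v_2 = (4, 4, 10)

v_0 = (0, -2, -2).
v_1 = A·v_0 = (4, 2, 0).
v_2 = A·v_1 = (4, 4, 10).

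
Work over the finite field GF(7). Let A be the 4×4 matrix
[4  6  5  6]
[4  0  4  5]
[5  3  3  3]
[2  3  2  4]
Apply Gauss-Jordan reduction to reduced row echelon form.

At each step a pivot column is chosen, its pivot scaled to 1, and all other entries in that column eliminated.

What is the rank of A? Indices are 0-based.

rank = 3

pivot(0,0)=4: scale R0 → (1, 5, 3, 5)
  clear (1,0): R1 −= (4)R0 → (0, 1, 6, 6)
  clear (2,0): R2 −= (5)R0 → (0, 6, 2, 6)
  clear (3,0): R3 −= (2)R0 → (0, 0, 3, 1)
pivot(1,1)=1: scale R1 → (0, 1, 6, 6)
  clear (0,1): R0 −= (5)R1 → (1, 0, 1, 3)
  clear (2,1): R2 −= (6)R1 → (0, 0, 1, 5)
pivot(2,2)=1: scale R2 → (0, 0, 1, 5)
  clear (0,2): R0 −= (1)R2 → (1, 0, 0, 5)
  clear (1,2): R1 −= (6)R2 → (0, 1, 0, 4)
  clear (3,2): R3 −= (3)R2 → (0, 0, 0, 0)
col 3: no nonzero at/below row 3; advance.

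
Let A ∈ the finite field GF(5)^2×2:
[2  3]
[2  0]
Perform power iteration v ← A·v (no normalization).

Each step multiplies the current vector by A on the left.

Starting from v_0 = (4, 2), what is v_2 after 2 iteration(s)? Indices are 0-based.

v_0 = (4, 2).
v_1 = A·v_0 = (4, 3).
v_2 = A·v_1 = (2, 3).

v_2 = (2, 3)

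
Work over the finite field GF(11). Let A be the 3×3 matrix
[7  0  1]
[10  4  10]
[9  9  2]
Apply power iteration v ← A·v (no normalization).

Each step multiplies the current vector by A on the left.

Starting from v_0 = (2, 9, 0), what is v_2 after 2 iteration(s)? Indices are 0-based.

v_0 = (2, 9, 0).
v_1 = A·v_0 = (3, 1, 0).
v_2 = A·v_1 = (10, 1, 3).

v_2 = (10, 1, 3)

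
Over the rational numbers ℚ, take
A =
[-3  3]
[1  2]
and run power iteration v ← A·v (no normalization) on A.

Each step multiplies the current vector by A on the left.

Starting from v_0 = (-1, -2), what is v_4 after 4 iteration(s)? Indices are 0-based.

v_0 = (-1, -2).
v_1 = A·v_0 = (-3, -5).
v_2 = A·v_1 = (-6, -13).
v_3 = A·v_2 = (-21, -32).
v_4 = A·v_3 = (-33, -85).

v_4 = (-33, -85)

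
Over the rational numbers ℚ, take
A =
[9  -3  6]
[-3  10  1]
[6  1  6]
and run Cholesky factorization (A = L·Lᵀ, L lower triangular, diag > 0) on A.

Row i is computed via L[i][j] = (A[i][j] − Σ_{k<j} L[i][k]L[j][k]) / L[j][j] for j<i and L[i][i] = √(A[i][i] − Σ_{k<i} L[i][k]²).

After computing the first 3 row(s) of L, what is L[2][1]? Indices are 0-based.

Step 1: L[0][0] = √(9) = 3.
  L[1][0] = (-3) / L[0][0] = -1.
Step 2: L[1][1] = √(9) = 3.
  L[2][0] = (6) / L[0][0] = 2.
  L[2][1] = (3) / L[1][1] = 1.
Step 3: L[2][2] = √(1) = 1.

L[2][1] = 1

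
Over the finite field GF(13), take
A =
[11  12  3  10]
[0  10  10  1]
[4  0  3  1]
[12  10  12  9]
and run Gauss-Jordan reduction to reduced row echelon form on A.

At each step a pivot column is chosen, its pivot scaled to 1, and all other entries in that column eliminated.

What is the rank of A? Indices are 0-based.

rank = 4

step 1: normalize row 0 (÷11) = (1, 7, 5, 8)
  row 2: subtract 4×row0 = (0, 11, 9, 8)
  row 3: subtract 12×row0 = (0, 4, 4, 4)
step 2: normalize row 1 (÷10) = (0, 1, 1, 4)
  row 0: subtract 7×row1 = (1, 0, 11, 6)
  row 2: subtract 11×row1 = (0, 0, 11, 3)
  row 3: subtract 4×row1 = (0, 0, 0, 1)
step 3: normalize row 2 (÷11) = (0, 0, 1, 5)
  row 0: subtract 11×row2 = (1, 0, 0, 3)
  row 1: subtract 1×row2 = (0, 1, 0, 12)
step 4: normalize row 3 (÷1) = (0, 0, 0, 1)
  row 0: subtract 3×row3 = (1, 0, 0, 0)
  row 1: subtract 12×row3 = (0, 1, 0, 0)
  row 2: subtract 5×row3 = (0, 0, 1, 0)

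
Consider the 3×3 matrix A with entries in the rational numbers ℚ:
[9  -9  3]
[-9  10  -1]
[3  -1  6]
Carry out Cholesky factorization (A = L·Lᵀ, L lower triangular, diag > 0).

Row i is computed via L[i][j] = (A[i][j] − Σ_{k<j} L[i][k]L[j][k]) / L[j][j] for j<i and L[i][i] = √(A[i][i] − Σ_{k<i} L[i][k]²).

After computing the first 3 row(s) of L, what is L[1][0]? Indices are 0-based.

Step 1: L[0][0] = √(9) = 3.
  L[1][0] = (-9) / L[0][0] = -3.
Step 2: L[1][1] = √(1) = 1.
  L[2][0] = (3) / L[0][0] = 1.
  L[2][1] = (2) / L[1][1] = 2.
Step 3: L[2][2] = √(1) = 1.

L[1][0] = -3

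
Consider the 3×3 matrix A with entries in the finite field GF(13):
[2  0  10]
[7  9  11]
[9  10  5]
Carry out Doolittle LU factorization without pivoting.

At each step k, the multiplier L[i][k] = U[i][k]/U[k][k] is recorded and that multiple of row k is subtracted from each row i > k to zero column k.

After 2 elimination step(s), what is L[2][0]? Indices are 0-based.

L[2][0] = 11

Step 1: pivot at (0,0) is 2.
  row1 ← row1 − (10)·row0  ⇒  L[1][0]=10, U row1=(0, 9, 2)
  row2 ← row2 − (11)·row0  ⇒  L[2][0]=11, U row2=(0, 10, 12)
Step 2: pivot at (1,1) is 9.
  row2 ← row2 − (4)·row1  ⇒  L[2][1]=4, U row2=(0, 0, 4)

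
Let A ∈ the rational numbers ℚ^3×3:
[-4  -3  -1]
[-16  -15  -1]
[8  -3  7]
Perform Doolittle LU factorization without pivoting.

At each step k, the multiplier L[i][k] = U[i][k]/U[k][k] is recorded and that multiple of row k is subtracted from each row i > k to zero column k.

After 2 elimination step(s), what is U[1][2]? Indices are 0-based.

U[1][2] = 3

k=0: U[0][0]=-4
  eliminate (1,0): mult=4, new row 1: (0, -3, 3); set L[1][0]=4
  eliminate (2,0): mult=-2, new row 2: (0, -9, 5); set L[2][0]=-2
k=1: U[1][1]=-3
  eliminate (2,1): mult=3, new row 2: (0, 0, -4); set L[2][1]=3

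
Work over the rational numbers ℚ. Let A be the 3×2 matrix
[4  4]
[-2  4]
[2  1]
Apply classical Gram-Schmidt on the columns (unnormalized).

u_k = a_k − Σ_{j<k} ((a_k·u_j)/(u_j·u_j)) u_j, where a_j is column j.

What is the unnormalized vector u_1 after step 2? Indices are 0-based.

Step 1: u_0 = a_0 = (4, -2, 2).
Step 2: u_1 = a_1 − (5/12)·u_0 = (7/3, 29/6, 1/6).

u_1 = (7/3, 29/6, 1/6)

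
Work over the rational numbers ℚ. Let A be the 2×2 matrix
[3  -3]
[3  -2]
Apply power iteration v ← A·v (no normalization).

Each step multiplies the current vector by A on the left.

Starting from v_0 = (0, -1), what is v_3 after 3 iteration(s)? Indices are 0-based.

v_0 = (0, -1).
v_1 = A·v_0 = (3, 2).
v_2 = A·v_1 = (3, 5).
v_3 = A·v_2 = (-6, -1).

v_3 = (-6, -1)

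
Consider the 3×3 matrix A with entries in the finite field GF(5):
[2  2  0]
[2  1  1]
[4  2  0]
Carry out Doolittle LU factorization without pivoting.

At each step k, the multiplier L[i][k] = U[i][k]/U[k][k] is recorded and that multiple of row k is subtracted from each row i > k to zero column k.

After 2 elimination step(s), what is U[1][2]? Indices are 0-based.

U[1][2] = 1

[col 0] pivot 2
  R1 -= 1*R0 → (0, 4, 1)  (L[1][0] := 1)
  R2 -= 2*R0 → (0, 3, 0)  (L[2][0] := 2)
[col 1] pivot 4
  R2 -= 2*R1 → (0, 0, 3)  (L[2][1] := 2)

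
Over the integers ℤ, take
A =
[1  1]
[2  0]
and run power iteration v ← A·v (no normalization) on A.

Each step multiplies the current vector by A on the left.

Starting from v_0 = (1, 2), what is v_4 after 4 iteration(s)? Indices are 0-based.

v_4 = (21, 22)

v_0 = (1, 2).
v_1 = A·v_0 = (3, 2).
v_2 = A·v_1 = (5, 6).
v_3 = A·v_2 = (11, 10).
v_4 = A·v_3 = (21, 22).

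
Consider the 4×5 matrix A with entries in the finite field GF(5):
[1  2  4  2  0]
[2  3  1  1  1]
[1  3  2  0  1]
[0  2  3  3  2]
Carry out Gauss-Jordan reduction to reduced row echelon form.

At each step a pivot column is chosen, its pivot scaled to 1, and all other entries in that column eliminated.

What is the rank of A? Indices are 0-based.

[1] R0 /= 1  ⇒  (1, 2, 4, 2, 0)
     R1 -= 2·R0  ⇒  (0, 4, 3, 2, 1)
     R2 -= 1·R0  ⇒  (0, 1, 3, 3, 1)
[2] R1 /= 4  ⇒  (0, 1, 2, 3, 4)
     R0 -= 2·R1  ⇒  (1, 0, 0, 1, 2)
     R2 -= 1·R1  ⇒  (0, 0, 1, 0, 2)
     R3 -= 2·R1  ⇒  (0, 0, 4, 2, 4)
[3] R2 /= 1  ⇒  (0, 0, 1, 0, 2)
     R1 -= 2·R2  ⇒  (0, 1, 0, 3, 0)
     R3 -= 4·R2  ⇒  (0, 0, 0, 2, 1)
[4] R3 /= 2  ⇒  (0, 0, 0, 1, 3)
     R0 -= 1·R3  ⇒  (1, 0, 0, 0, 4)
     R1 -= 3·R3  ⇒  (0, 1, 0, 0, 1)

rank = 4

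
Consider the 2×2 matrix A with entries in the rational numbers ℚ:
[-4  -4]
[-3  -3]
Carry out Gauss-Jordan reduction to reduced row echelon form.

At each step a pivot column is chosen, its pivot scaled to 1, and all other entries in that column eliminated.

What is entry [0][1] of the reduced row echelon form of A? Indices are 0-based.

M[0][1] = 1

step 1: normalize row 0 (÷-4) = (1, 1)
  row 1: subtract -3×row0 = (0, 0)
skip col 1 (zero from row 1)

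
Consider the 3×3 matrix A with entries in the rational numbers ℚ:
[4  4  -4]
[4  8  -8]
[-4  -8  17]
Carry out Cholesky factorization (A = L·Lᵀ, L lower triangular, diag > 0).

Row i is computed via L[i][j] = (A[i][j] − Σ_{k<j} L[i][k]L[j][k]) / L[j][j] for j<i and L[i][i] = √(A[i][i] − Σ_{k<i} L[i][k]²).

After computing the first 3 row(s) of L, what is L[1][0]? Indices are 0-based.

L[1][0] = 2

Step 1: L[0][0] = √(4) = 2.
  L[1][0] = (4) / L[0][0] = 2.
Step 2: L[1][1] = √(4) = 2.
  L[2][0] = (-4) / L[0][0] = -2.
  L[2][1] = (-4) / L[1][1] = -2.
Step 3: L[2][2] = √(9) = 3.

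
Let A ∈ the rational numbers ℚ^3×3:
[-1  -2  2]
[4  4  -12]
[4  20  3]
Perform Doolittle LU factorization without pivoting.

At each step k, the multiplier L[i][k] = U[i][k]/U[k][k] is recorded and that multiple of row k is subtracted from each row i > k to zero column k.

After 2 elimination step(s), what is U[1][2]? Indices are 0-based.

Step 1: pivot at (0,0) is -1.
  row1 ← row1 − (-4)·row0  ⇒  L[1][0]=-4, U row1=(0, -4, -4)
  row2 ← row2 − (-4)·row0  ⇒  L[2][0]=-4, U row2=(0, 12, 11)
Step 2: pivot at (1,1) is -4.
  row2 ← row2 − (-3)·row1  ⇒  L[2][1]=-3, U row2=(0, 0, -1)

U[1][2] = -4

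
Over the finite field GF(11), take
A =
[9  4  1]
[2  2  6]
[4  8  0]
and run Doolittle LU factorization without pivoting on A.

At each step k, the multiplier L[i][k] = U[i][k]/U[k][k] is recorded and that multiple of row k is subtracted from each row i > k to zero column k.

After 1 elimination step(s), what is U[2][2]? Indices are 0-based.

Step 1: pivot at (0,0) is 9.
  row1 ← row1 − (10)·row0  ⇒  L[1][0]=10, U row1=(0, 6, 7)
  row2 ← row2 − (9)·row0  ⇒  L[2][0]=9, U row2=(0, 5, 2)

U[2][2] = 2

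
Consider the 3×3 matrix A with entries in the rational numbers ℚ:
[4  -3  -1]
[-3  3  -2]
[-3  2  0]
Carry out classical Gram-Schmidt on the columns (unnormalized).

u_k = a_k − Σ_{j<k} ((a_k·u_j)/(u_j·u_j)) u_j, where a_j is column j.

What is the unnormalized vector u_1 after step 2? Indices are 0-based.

u_1 = (3/17, 21/34, -13/34)

Step 1: u_0 = a_0 = (4, -3, -3).
Step 2: u_1 = a_1 − (-27/34)·u_0 = (3/17, 21/34, -13/34).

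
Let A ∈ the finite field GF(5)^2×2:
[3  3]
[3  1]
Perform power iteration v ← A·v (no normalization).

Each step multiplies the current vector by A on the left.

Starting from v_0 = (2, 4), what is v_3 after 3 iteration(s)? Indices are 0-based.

v_0 = (2, 4).
v_1 = A·v_0 = (3, 0).
v_2 = A·v_1 = (4, 4).
v_3 = A·v_2 = (4, 1).

v_3 = (4, 1)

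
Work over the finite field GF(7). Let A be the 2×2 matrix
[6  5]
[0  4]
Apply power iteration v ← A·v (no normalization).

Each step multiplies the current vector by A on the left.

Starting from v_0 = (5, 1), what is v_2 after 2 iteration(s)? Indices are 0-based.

v_2 = (6, 2)

v_0 = (5, 1).
v_1 = A·v_0 = (0, 4).
v_2 = A·v_1 = (6, 2).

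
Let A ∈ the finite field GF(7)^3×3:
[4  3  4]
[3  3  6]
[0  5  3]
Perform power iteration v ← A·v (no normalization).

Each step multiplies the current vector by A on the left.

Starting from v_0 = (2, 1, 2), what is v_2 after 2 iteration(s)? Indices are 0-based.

v_0 = (2, 1, 2).
v_1 = A·v_0 = (5, 0, 4).
v_2 = A·v_1 = (1, 4, 5).

v_2 = (1, 4, 5)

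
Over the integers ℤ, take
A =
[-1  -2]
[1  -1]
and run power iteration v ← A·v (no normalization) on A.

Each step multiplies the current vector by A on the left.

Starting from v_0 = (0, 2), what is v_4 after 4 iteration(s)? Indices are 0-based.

v_0 = (0, 2).
v_1 = A·v_0 = (-4, -2).
v_2 = A·v_1 = (8, -2).
v_3 = A·v_2 = (-4, 10).
v_4 = A·v_3 = (-16, -14).

v_4 = (-16, -14)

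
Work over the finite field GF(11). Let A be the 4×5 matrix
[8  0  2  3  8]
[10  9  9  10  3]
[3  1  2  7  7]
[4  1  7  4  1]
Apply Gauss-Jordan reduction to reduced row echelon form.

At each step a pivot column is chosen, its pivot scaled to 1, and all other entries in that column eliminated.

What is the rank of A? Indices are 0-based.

rank = 4

step 1: normalize row 0 (÷8) = (1, 0, 3, 10, 1)
  row 1: subtract 10×row0 = (0, 9, 1, 9, 4)
  row 2: subtract 3×row0 = (0, 1, 4, 10, 4)
  row 3: subtract 4×row0 = (0, 1, 6, 8, 8)
step 2: normalize row 1 (÷9) = (0, 1, 5, 1, 9)
  row 2: subtract 1×row1 = (0, 0, 10, 9, 6)
  row 3: subtract 1×row1 = (0, 0, 1, 7, 10)
step 3: normalize row 2 (÷10) = (0, 0, 1, 2, 5)
  row 0: subtract 3×row2 = (1, 0, 0, 4, 8)
  row 1: subtract 5×row2 = (0, 1, 0, 2, 6)
  row 3: subtract 1×row2 = (0, 0, 0, 5, 5)
step 4: normalize row 3 (÷5) = (0, 0, 0, 1, 1)
  row 0: subtract 4×row3 = (1, 0, 0, 0, 4)
  row 1: subtract 2×row3 = (0, 1, 0, 0, 4)
  row 2: subtract 2×row3 = (0, 0, 1, 0, 3)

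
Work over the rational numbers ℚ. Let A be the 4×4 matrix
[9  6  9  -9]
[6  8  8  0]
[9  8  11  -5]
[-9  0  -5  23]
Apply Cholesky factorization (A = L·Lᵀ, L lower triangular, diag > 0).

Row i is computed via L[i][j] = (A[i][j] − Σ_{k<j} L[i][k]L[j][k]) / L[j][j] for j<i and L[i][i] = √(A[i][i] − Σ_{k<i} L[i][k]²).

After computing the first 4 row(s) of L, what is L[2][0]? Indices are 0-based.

L[2][0] = 3

Step 1: L[0][0] = √(9) = 3.
  L[1][0] = (6) / L[0][0] = 2.
Step 2: L[1][1] = √(4) = 2.
  L[2][0] = (9) / L[0][0] = 3.
  L[2][1] = (2) / L[1][1] = 1.
Step 3: L[2][2] = √(1) = 1.
  L[3][0] = (-9) / L[0][0] = -3.
  L[3][1] = (6) / L[1][1] = 3.
  L[3][2] = (1) / L[2][2] = 1.
Step 4: L[3][3] = √(4) = 2.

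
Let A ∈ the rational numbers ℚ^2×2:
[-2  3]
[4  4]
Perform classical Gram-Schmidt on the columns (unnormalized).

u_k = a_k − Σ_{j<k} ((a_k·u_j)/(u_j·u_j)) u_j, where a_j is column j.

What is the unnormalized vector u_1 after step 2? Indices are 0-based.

u_1 = (4, 2)

Step 1: u_0 = a_0 = (-2, 4).
Step 2: u_1 = a_1 − (1/2)·u_0 = (4, 2).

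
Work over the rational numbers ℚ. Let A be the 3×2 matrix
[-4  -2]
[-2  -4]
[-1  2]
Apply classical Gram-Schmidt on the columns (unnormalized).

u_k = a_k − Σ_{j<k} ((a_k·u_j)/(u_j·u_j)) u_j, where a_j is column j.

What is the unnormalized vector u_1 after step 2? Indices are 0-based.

u_1 = (2/3, -8/3, 8/3)

Step 1: u_0 = a_0 = (-4, -2, -1).
Step 2: u_1 = a_1 − (2/3)·u_0 = (2/3, -8/3, 8/3).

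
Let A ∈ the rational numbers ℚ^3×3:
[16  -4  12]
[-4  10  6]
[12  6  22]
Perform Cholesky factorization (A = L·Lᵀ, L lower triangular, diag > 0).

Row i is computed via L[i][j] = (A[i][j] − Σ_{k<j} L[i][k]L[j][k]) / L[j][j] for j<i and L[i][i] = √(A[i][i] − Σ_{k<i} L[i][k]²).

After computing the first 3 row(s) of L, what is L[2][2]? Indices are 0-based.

Step 1: L[0][0] = √(16) = 4.
  L[1][0] = (-4) / L[0][0] = -1.
Step 2: L[1][1] = √(9) = 3.
  L[2][0] = (12) / L[0][0] = 3.
  L[2][1] = (9) / L[1][1] = 3.
Step 3: L[2][2] = √(4) = 2.

L[2][2] = 2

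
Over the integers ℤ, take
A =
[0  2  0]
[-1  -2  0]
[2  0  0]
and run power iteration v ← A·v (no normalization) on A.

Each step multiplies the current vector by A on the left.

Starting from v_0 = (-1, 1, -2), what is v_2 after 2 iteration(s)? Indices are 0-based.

v_2 = (-2, 0, 4)

v_0 = (-1, 1, -2).
v_1 = A·v_0 = (2, -1, -2).
v_2 = A·v_1 = (-2, 0, 4).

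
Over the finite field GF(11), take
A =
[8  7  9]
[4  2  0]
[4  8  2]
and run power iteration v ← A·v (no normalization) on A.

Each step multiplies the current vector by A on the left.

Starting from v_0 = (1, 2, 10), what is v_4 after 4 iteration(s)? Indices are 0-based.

v_0 = (1, 2, 10).
v_1 = A·v_0 = (2, 8, 7).
v_2 = A·v_1 = (3, 2, 9).
v_3 = A·v_2 = (9, 5, 2).
v_4 = A·v_3 = (4, 2, 3).

v_4 = (4, 2, 3)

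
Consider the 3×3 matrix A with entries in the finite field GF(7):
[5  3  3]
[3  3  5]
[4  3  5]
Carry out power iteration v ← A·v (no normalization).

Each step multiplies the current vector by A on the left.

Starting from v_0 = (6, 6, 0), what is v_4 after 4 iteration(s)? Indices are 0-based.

v_0 = (6, 6, 0).
v_1 = A·v_0 = (6, 1, 0).
v_2 = A·v_1 = (5, 0, 6).
v_3 = A·v_2 = (1, 3, 1).
v_4 = A·v_3 = (3, 3, 4).

v_4 = (3, 3, 4)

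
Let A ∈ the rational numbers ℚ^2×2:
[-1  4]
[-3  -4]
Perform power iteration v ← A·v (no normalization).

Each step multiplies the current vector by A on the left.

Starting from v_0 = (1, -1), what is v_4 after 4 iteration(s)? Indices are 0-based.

v_0 = (1, -1).
v_1 = A·v_0 = (-5, 1).
v_2 = A·v_1 = (9, 11).
v_3 = A·v_2 = (35, -71).
v_4 = A·v_3 = (-319, 179).

v_4 = (-319, 179)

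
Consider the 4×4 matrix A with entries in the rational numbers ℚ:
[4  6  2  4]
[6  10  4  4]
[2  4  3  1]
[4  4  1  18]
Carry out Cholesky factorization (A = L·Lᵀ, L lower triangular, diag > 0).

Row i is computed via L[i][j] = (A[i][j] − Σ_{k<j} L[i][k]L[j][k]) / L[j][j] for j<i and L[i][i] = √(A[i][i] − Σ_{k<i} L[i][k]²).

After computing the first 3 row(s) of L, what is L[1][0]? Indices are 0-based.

Step 1: L[0][0] = √(4) = 2.
  L[1][0] = (6) / L[0][0] = 3.
Step 2: L[1][1] = √(1) = 1.
  L[2][0] = (2) / L[0][0] = 1.
  L[2][1] = (1) / L[1][1] = 1.
Step 3: L[2][2] = √(1) = 1.

L[1][0] = 3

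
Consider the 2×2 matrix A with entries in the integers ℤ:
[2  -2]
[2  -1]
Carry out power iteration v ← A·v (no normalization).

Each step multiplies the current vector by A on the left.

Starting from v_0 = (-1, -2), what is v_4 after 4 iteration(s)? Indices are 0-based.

v_4 = (-8, -4)

v_0 = (-1, -2).
v_1 = A·v_0 = (2, 0).
v_2 = A·v_1 = (4, 4).
v_3 = A·v_2 = (0, 4).
v_4 = A·v_3 = (-8, -4).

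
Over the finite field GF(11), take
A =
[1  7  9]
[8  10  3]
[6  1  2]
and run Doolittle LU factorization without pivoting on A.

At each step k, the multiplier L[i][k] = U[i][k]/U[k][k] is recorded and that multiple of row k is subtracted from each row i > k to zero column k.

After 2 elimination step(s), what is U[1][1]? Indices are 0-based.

[col 0] pivot 1
  R1 -= 8*R0 → (0, 9, 8)  (L[1][0] := 8)
  R2 -= 6*R0 → (0, 3, 3)  (L[2][0] := 6)
[col 1] pivot 9
  R2 -= 4*R1 → (0, 0, 4)  (L[2][1] := 4)

U[1][1] = 9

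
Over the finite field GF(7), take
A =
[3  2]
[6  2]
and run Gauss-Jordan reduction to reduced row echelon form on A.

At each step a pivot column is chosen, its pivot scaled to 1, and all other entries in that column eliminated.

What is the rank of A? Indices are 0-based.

pivot(0,0)=3: scale R0 → (1, 3)
  clear (1,0): R1 −= (6)R0 → (0, 5)
pivot(1,1)=5: scale R1 → (0, 1)
  clear (0,1): R0 −= (3)R1 → (1, 0)

rank = 2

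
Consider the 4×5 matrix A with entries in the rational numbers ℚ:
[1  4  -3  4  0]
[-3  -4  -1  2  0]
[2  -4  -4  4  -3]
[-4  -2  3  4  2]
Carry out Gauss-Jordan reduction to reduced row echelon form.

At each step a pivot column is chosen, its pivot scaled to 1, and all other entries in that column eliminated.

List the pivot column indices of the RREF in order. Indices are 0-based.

step 1: normalize row 0 (÷1) = (1, 4, -3, 4, 0)
  row 1: subtract -3×row0 = (0, 8, -10, 14, 0)
  row 2: subtract 2×row0 = (0, -12, 2, -4, -3)
  row 3: subtract -4×row0 = (0, 14, -9, 20, 2)
step 2: normalize row 1 (÷8) = (0, 1, -5/4, 7/4, 0)
  row 0: subtract 4×row1 = (1, 0, 2, -3, 0)
  row 2: subtract -12×row1 = (0, 0, -13, 17, -3)
  row 3: subtract 14×row1 = (0, 0, 17/2, -9/2, 2)
step 3: normalize row 2 (÷-13) = (0, 0, 1, -17/13, 3/13)
  row 0: subtract 2×row2 = (1, 0, 0, -5/13, -6/13)
  row 1: subtract -5/4×row2 = (0, 1, 0, 3/26, 15/52)
  row 3: subtract 17/2×row2 = (0, 0, 0, 86/13, 1/26)
step 4: normalize row 3 (÷86/13) = (0, 0, 0, 1, 1/172)
  row 0: subtract -5/13×row3 = (1, 0, 0, 0, -79/172)
  row 1: subtract 3/26×row3 = (0, 1, 0, 0, 99/344)
  row 2: subtract -17/13×row3 = (0, 0, 1, 0, 41/172)

pivot columns: 0, 1, 2, 3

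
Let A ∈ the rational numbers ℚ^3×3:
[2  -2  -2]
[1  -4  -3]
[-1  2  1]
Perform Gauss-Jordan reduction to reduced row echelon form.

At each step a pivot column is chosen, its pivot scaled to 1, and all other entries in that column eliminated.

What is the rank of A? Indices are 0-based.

rank = 3

step 1: normalize row 0 (÷2) = (1, -1, -1)
  row 1: subtract 1×row0 = (0, -3, -2)
  row 2: subtract -1×row0 = (0, 1, 0)
step 2: normalize row 1 (÷-3) = (0, 1, 2/3)
  row 0: subtract -1×row1 = (1, 0, -1/3)
  row 2: subtract 1×row1 = (0, 0, -2/3)
step 3: normalize row 2 (÷-2/3) = (0, 0, 1)
  row 0: subtract -1/3×row2 = (1, 0, 0)
  row 1: subtract 2/3×row2 = (0, 1, 0)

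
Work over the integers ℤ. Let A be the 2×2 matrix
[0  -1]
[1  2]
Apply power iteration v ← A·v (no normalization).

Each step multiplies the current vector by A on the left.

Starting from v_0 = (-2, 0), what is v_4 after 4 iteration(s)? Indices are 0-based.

v_4 = (6, -8)

v_0 = (-2, 0).
v_1 = A·v_0 = (0, -2).
v_2 = A·v_1 = (2, -4).
v_3 = A·v_2 = (4, -6).
v_4 = A·v_3 = (6, -8).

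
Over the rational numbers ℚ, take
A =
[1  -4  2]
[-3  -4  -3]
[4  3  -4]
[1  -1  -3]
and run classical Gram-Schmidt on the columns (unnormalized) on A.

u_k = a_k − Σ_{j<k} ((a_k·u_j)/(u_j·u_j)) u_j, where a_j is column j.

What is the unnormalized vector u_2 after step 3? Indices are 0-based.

Step 1: u_0 = a_0 = (1, -3, 4, 1).
Step 2: u_1 = a_1 − (19/27)·u_0 = (-127/27, -17/9, 5/27, -46/27).
Step 3: u_2 = a_2 − (-8/27)·u_0 − (17/773)·u_1 = (1855/773, -2974/773, -2179/773, -2061/773).

u_2 = (1855/773, -2974/773, -2179/773, -2061/773)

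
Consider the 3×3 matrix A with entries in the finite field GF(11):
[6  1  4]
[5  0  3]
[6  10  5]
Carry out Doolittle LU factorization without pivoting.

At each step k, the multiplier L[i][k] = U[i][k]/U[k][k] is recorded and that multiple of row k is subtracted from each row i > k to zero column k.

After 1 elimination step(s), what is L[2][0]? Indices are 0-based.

Step 1: pivot at (0,0) is 6.
  row1 ← row1 − (10)·row0  ⇒  L[1][0]=10, U row1=(0, 1, 7)
  row2 ← row2 − (1)·row0  ⇒  L[2][0]=1, U row2=(0, 9, 1)

L[2][0] = 1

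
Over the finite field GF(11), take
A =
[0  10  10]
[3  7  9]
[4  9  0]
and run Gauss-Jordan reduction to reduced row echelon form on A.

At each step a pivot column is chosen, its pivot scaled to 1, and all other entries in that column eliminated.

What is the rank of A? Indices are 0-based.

rank = 3

pivot(0,0): swap R0↔R1
pivot(0,0)=3: scale R0 → (1, 6, 3)
  clear (2,0): R2 −= (4)R0 → (0, 7, 10)
pivot(1,1)=10: scale R1 → (0, 1, 1)
  clear (0,1): R0 −= (6)R1 → (1, 0, 8)
  clear (2,1): R2 −= (7)R1 → (0, 0, 3)
pivot(2,2)=3: scale R2 → (0, 0, 1)
  clear (0,2): R0 −= (8)R2 → (1, 0, 0)
  clear (1,2): R1 −= (1)R2 → (0, 1, 0)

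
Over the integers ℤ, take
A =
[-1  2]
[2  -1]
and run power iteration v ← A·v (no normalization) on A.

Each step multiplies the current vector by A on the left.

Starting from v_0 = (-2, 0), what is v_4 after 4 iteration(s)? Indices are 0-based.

v_4 = (-82, 80)

v_0 = (-2, 0).
v_1 = A·v_0 = (2, -4).
v_2 = A·v_1 = (-10, 8).
v_3 = A·v_2 = (26, -28).
v_4 = A·v_3 = (-82, 80).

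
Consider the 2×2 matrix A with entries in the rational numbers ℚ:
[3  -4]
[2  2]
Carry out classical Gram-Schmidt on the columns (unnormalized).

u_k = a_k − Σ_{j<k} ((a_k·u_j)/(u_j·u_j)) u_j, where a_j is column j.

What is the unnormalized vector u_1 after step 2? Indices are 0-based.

Step 1: u_0 = a_0 = (3, 2).
Step 2: u_1 = a_1 − (-8/13)·u_0 = (-28/13, 42/13).

u_1 = (-28/13, 42/13)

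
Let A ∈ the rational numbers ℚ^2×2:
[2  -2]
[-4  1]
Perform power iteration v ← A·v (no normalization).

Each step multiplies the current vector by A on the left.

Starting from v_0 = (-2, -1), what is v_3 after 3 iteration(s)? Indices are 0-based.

v_0 = (-2, -1).
v_1 = A·v_0 = (-2, 7).
v_2 = A·v_1 = (-18, 15).
v_3 = A·v_2 = (-66, 87).

v_3 = (-66, 87)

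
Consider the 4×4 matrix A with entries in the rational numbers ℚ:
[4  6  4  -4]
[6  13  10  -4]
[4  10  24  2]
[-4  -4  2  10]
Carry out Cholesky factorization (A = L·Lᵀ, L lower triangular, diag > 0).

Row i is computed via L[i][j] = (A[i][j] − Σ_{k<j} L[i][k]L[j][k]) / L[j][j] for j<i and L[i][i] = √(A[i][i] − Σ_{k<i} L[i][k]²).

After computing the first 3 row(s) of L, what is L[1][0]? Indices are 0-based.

L[1][0] = 3

Step 1: L[0][0] = √(4) = 2.
  L[1][0] = (6) / L[0][0] = 3.
Step 2: L[1][1] = √(4) = 2.
  L[2][0] = (4) / L[0][0] = 2.
  L[2][1] = (4) / L[1][1] = 2.
Step 3: L[2][2] = √(16) = 4.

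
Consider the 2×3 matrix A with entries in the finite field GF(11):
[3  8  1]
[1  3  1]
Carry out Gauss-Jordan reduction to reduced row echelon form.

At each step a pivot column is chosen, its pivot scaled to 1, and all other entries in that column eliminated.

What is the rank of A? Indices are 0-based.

rank = 2

[1] R0 /= 3  ⇒  (1, 10, 4)
     R1 -= 1·R0  ⇒  (0, 4, 8)
[2] R1 /= 4  ⇒  (0, 1, 2)
     R0 -= 10·R1  ⇒  (1, 0, 6)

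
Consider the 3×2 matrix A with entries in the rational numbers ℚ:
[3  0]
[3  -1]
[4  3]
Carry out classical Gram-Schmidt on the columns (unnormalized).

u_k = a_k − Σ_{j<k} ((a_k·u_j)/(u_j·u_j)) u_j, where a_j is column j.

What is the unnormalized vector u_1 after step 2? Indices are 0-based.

Step 1: u_0 = a_0 = (3, 3, 4).
Step 2: u_1 = a_1 − (9/34)·u_0 = (-27/34, -61/34, 33/17).

u_1 = (-27/34, -61/34, 33/17)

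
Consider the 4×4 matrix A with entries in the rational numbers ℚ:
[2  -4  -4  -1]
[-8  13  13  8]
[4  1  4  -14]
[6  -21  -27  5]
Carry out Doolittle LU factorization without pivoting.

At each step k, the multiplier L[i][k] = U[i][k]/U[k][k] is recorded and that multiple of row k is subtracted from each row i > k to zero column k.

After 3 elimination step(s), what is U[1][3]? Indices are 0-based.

k=0: U[0][0]=2
  eliminate (1,0): mult=-4, new row 1: (0, -3, -3, 4); set L[1][0]=-4
  eliminate (2,0): mult=2, new row 2: (0, 9, 12, -12); set L[2][0]=2
  eliminate (3,0): mult=3, new row 3: (0, -9, -15, 8); set L[3][0]=3
k=1: U[1][1]=-3
  eliminate (2,1): mult=-3, new row 2: (0, 0, 3, 0); set L[2][1]=-3
  eliminate (3,1): mult=3, new row 3: (0, 0, -6, -4); set L[3][1]=3
k=2: U[2][2]=3
  eliminate (3,2): mult=-2, new row 3: (0, 0, 0, -4); set L[3][2]=-2

U[1][3] = 4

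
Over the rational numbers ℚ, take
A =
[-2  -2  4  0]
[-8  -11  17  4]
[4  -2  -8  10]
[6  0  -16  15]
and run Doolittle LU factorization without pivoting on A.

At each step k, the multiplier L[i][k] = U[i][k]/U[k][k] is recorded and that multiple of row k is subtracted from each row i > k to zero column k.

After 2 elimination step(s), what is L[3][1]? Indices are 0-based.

k=0: U[0][0]=-2
  eliminate (1,0): mult=4, new row 1: (0, -3, 1, 4); set L[1][0]=4
  eliminate (2,0): mult=-2, new row 2: (0, -6, 0, 10); set L[2][0]=-2
  eliminate (3,0): mult=-3, new row 3: (0, -6, -4, 15); set L[3][0]=-3
k=1: U[1][1]=-3
  eliminate (2,1): mult=2, new row 2: (0, 0, -2, 2); set L[2][1]=2
  eliminate (3,1): mult=2, new row 3: (0, 0, -6, 7); set L[3][1]=2

L[3][1] = 2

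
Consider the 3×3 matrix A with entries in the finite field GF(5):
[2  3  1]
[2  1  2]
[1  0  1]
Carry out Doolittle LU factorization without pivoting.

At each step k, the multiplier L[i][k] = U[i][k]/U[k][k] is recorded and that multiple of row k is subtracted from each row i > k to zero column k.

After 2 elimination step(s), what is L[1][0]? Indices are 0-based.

L[1][0] = 1

[col 0] pivot 2
  R1 -= 1*R0 → (0, 3, 1)  (L[1][0] := 1)
  R2 -= 3*R0 → (0, 1, 3)  (L[2][0] := 3)
[col 1] pivot 3
  R2 -= 2*R1 → (0, 0, 1)  (L[2][1] := 2)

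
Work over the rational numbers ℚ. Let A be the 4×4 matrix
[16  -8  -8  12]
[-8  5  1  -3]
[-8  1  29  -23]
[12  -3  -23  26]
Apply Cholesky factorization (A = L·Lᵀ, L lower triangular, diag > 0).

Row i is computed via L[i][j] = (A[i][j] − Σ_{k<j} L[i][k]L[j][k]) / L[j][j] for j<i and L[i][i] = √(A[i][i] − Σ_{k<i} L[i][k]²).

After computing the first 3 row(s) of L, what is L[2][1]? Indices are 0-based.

Step 1: L[0][0] = √(16) = 4.
  L[1][0] = (-8) / L[0][0] = -2.
Step 2: L[1][1] = √(1) = 1.
  L[2][0] = (-8) / L[0][0] = -2.
  L[2][1] = (-3) / L[1][1] = -3.
Step 3: L[2][2] = √(16) = 4.

L[2][1] = -3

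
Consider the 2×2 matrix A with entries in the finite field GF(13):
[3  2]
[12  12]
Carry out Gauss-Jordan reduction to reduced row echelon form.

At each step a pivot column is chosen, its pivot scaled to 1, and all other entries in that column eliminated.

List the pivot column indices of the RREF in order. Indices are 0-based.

pivot columns: 0, 1

[1] R0 /= 3  ⇒  (1, 5)
     R1 -= 12·R0  ⇒  (0, 4)
[2] R1 /= 4  ⇒  (0, 1)
     R0 -= 5·R1  ⇒  (1, 0)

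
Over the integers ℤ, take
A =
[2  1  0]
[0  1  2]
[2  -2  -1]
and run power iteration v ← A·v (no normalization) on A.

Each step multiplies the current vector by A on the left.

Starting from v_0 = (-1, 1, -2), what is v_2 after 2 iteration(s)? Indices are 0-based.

v_0 = (-1, 1, -2).
v_1 = A·v_0 = (-1, -3, -2).
v_2 = A·v_1 = (-5, -7, 6).

v_2 = (-5, -7, 6)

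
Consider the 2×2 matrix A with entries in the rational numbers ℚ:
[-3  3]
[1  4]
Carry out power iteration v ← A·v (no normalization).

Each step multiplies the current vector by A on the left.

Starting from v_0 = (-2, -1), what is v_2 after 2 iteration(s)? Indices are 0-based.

v_0 = (-2, -1).
v_1 = A·v_0 = (3, -6).
v_2 = A·v_1 = (-27, -21).

v_2 = (-27, -21)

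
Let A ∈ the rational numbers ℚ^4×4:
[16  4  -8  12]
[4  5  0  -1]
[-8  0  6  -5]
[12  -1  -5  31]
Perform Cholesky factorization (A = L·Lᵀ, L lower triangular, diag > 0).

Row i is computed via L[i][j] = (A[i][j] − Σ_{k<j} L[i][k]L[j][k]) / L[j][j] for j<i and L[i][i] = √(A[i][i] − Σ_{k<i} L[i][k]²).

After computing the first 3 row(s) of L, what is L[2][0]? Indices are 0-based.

L[2][0] = -2

Step 1: L[0][0] = √(16) = 4.
  L[1][0] = (4) / L[0][0] = 1.
Step 2: L[1][1] = √(4) = 2.
  L[2][0] = (-8) / L[0][0] = -2.
  L[2][1] = (2) / L[1][1] = 1.
Step 3: L[2][2] = √(1) = 1.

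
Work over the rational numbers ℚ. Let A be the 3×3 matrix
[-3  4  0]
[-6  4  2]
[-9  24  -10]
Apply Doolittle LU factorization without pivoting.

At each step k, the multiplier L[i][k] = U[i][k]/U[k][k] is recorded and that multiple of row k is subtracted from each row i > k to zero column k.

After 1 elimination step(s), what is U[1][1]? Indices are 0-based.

U[1][1] = -4

k=0: U[0][0]=-3
  eliminate (1,0): mult=2, new row 1: (0, -4, 2); set L[1][0]=2
  eliminate (2,0): mult=3, new row 2: (0, 12, -10); set L[2][0]=3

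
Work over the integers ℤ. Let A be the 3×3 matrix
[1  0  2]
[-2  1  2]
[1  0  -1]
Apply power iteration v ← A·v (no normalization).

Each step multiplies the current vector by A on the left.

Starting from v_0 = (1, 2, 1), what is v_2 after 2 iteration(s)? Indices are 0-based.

v_0 = (1, 2, 1).
v_1 = A·v_0 = (3, 2, 0).
v_2 = A·v_1 = (3, -4, 3).

v_2 = (3, -4, 3)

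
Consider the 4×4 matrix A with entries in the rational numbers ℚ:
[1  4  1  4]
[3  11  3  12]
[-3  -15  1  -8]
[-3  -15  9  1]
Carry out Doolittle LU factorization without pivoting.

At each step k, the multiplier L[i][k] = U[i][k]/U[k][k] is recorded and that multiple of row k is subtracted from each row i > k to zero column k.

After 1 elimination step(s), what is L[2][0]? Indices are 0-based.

L[2][0] = -3

k=0: U[0][0]=1
  eliminate (1,0): mult=3, new row 1: (0, -1, 0, 0); set L[1][0]=3
  eliminate (2,0): mult=-3, new row 2: (0, -3, 4, 4); set L[2][0]=-3
  eliminate (3,0): mult=-3, new row 3: (0, -3, 12, 13); set L[3][0]=-3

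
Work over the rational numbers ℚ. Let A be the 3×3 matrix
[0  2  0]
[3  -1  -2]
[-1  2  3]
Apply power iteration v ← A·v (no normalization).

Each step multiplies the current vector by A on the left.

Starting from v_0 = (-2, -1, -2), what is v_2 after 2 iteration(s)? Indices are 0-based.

v_2 = (-2, 7, -18)

v_0 = (-2, -1, -2).
v_1 = A·v_0 = (-2, -1, -6).
v_2 = A·v_1 = (-2, 7, -18).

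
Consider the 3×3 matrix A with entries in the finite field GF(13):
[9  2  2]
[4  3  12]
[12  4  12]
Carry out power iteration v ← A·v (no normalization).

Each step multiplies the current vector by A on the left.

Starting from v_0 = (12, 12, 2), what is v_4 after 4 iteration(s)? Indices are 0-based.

v_4 = (1, 12, 2)

v_0 = (12, 12, 2).
v_1 = A·v_0 = (6, 4, 8).
v_2 = A·v_1 = (0, 2, 2).
v_3 = A·v_2 = (8, 4, 6).
v_4 = A·v_3 = (1, 12, 2).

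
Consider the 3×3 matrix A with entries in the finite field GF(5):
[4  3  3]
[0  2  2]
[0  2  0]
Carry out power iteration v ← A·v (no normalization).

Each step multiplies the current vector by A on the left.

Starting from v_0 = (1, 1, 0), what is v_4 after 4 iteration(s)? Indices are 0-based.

v_0 = (1, 1, 0).
v_1 = A·v_0 = (2, 2, 2).
v_2 = A·v_1 = (0, 3, 4).
v_3 = A·v_2 = (1, 4, 1).
v_4 = A·v_3 = (4, 0, 3).

v_4 = (4, 0, 3)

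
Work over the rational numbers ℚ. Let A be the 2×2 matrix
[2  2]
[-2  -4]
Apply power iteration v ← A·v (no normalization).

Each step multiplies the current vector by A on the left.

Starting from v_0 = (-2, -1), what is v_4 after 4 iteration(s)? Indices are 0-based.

v_0 = (-2, -1).
v_1 = A·v_0 = (-6, 8).
v_2 = A·v_1 = (4, -20).
v_3 = A·v_2 = (-32, 72).
v_4 = A·v_3 = (80, -224).

v_4 = (80, -224)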